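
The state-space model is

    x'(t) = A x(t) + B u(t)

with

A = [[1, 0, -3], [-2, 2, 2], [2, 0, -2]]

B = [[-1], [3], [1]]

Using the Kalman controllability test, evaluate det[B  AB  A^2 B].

-336

AB = [[-4], [10], [-4]]
A^2B = [[8], [20], [0]]
Controllability matrix C = [B  AB  A^2B] = [[-1, -4, 8], [3, 10, 20], [1, -4, 0]]
Expanding along the first row, det(C) = (-1)·(10·0 - 20·(-4)) - (-4)·(3·0 - 20·1) + 8·(3·(-4) - 10·1) = (-1)·80 - (-4)·(-20) + 8·(-22) = -336
Since det(C) ≠ 0, rank(C) = 3 and the system is completely controllable.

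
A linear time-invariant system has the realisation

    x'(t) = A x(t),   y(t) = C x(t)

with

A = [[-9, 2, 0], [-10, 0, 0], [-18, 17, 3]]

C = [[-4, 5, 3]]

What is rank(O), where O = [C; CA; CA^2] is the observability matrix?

CA = [[-68, 43, 9]]
CA^2 = [[20, 17, 27]]
Observability matrix O = [C; CA; CA^2] = [[-4, 5, 3], [-68, 43, 9], [20, 17, 27]]
The columns c1, c2, c3 of O are linearly dependent: -c1 - 2·c2 + 2·c3 = 0 (check each entry), so rank(O) ≤ 2.
The 2×2 minor from rows 1, 2, columns 1, 2 is (-4)·43 - 5·(-68) = -172 - (-340) = 168 ≠ 0, so rank(O) = 2.
rank(O) = 2 < n = 3, so the pair (A, C) is not completely observable.

2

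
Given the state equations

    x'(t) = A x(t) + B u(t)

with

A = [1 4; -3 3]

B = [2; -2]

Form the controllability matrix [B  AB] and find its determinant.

AB = [[-6], [-12]]
Controllability matrix C = [B  AB] = [[2, -6], [-2, -12]]
det(C) = 2·(-12) - (-6)·(-2) = -24 - 12 = -36
Since det(C) ≠ 0, rank(C) = 2 and the system is completely controllable.

-36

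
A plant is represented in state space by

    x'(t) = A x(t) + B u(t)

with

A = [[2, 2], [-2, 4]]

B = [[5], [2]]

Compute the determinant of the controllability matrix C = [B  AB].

-38

AB = [[14], [-2]]
Controllability matrix C = [B  AB] = [[5, 14], [2, -2]]
det(C) = 5·(-2) - 14·2 = -10 - 28 = -38
Since det(C) ≠ 0, rank(C) = 2 and the system is completely controllable.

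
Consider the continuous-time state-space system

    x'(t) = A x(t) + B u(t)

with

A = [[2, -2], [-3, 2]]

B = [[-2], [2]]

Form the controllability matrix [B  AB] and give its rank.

2

AB = [[-8], [10]]
Controllability matrix C = [B  AB] = [[-2, -8], [2, 10]]
det(C) = (-2)·10 - (-8)·2 = -20 - (-16) = -4 ≠ 0, so rank(C) = 2.
rank(C) = 2 = n, so the pair (A, B) is completely controllable.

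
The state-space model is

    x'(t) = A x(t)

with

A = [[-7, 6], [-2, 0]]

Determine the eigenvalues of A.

det(sI - A) = s^2 - (tr A)s + det A, with tr A = (-7) + 0 = -7 and det A = (-7)·0 - 6·(-2) = 0 - (-12) = 12.
So p(s) = det(sI - A) = s^2 + 7s + 12.
Factor s^2 + 7s + 12: two numbers with sum -7 and product 12 are -3 and -4, so s^2 + 7s + 12 = (s + 3)(s + 4).
Hence p(s) = (s + 3) (s + 4), with roots -4, -3.
All eigenvalues have negative real part, so the system is asymptotically stable.

-4, -3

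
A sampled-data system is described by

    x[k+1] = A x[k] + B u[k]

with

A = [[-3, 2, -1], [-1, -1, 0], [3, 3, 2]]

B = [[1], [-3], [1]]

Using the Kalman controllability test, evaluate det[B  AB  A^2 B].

1228

AB = [[-10], [2], [-4]]
A^2B = [[38], [8], [-32]]
Controllability matrix C = [B  AB  A^2B] = [[1, -10, 38], [-3, 2, 8], [1, -4, -32]]
Expanding along the first row, det(C) = 1·(2·(-32) - 8·(-4)) - (-10)·((-3)·(-32) - 8·1) + 38·((-3)·(-4) - 2·1) = 1·(-32) - (-10)·88 + 38·10 = 1228
Since det(C) ≠ 0, rank(C) = 3 and the system is completely controllable.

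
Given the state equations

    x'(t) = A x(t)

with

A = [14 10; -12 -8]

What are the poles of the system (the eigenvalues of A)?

2, 4

det(sI - A) = s^2 - (tr A)s + det A, with tr A = 14 + (-8) = 6 and det A = 14·(-8) - 10·(-12) = -112 - (-120) = 8.
So p(s) = det(sI - A) = s^2 - 6s + 8.
Factor s^2 - 6s + 8: two numbers with sum 6 and product 8 are 4 and 2, so s^2 - 6s + 8 = (s - 4)(s - 2).
Hence p(s) = (s - 4) (s - 2), with roots 2, 4.
At least one eigenvalue has non-negative real part, so the system is not asymptotically stable.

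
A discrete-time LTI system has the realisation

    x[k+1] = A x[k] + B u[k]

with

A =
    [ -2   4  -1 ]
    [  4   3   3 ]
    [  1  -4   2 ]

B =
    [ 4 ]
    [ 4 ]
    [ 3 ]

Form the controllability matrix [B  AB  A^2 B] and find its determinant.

-34873

AB = [[5], [37], [-6]]
A^2B = [[144], [113], [-155]]
Controllability matrix C = [B  AB  A^2B] = [[4, 5, 144], [4, 37, 113], [3, -6, -155]]
Expanding along the first row, det(C) = 4·(37·(-155) - 113·(-6)) - 5·(4·(-155) - 113·3) + 144·(4·(-6) - 37·3) = 4·(-5057) - 5·(-959) + 144·(-135) = -34873
Since det(C) ≠ 0, rank(C) = 3 and the system is completely controllable.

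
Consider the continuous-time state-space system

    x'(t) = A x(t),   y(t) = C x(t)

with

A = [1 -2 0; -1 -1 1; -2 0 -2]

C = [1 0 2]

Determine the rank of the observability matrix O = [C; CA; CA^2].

CA = [[-3, -2, -4]]
CA^2 = [[7, 8, 6]]
Observability matrix O = [C; CA; CA^2] = [[1, 0, 2], [-3, -2, -4], [7, 8, 6]]
The columns c1, c2, c3 of O are linearly dependent: -2·c1 + c2 + c3 = 0 (check each entry), so rank(O) ≤ 2.
The 2×2 minor from rows 1, 2, columns 1, 2 is 1·(-2) - 0·(-3) = -2 - 0 = -2 ≠ 0, so rank(O) = 2.
rank(O) = 2 < n = 3, so the pair (A, C) is not completely observable.

2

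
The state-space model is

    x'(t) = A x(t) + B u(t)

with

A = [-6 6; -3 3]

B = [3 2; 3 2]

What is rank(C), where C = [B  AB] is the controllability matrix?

1

AB = [[0, 0], [0, 0]]
Controllability matrix C = [B  AB] = [[3, 2, 0, 0], [3, 2, 0, 0]]
Every column of C is a scalar multiple of column 1 = [3, 3] (multipliers 1, 2/3, 0, 0), so the columns span a one-dimensional space.
C ≠ 0, hence rank(C) = 1.
rank(C) = 1 < n = 2, so the pair (A, B) is not completely controllable.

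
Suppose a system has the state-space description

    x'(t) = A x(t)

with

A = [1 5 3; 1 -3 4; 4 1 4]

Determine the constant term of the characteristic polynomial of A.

-83

Expand det(sI - A) for the 3×3 matrix.
p(s) = s^3 - 2s^2 - 32s - 83.
(Check: constant term = det(-A) = (-1)^3 det A = -83; coefficient of s^2 = -tr A = -2.)
The constant term is -83.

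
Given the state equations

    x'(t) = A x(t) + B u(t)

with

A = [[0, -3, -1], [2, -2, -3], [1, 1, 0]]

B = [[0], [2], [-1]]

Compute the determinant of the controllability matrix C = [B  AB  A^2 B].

AB = [[-5], [-1], [2]]
A^2B = [[1], [-14], [-6]]
Controllability matrix C = [B  AB  A^2B] = [[0, -5, 1], [2, -1, -14], [-1, 2, -6]]
Expanding along the first row, det(C) = 0·((-1)·(-6) - (-14)·2) - (-5)·(2·(-6) - (-14)·(-1)) + 1·(2·2 - (-1)·(-1)) = 0·34 - (-5)·(-26) + 1·3 = -127
Since det(C) ≠ 0, rank(C) = 3 and the system is completely controllable.

-127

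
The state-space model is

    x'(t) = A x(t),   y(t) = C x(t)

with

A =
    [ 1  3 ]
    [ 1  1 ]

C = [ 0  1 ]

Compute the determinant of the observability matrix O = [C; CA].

-1

CA = [[1, 1]]
Observability matrix O = [C; CA] = [[0, 1], [1, 1]]
det(O) = 0·1 - 1·1 = 0 - 1 = -1
Since det(O) ≠ 0, rank(O) = 2 and the system is completely observable.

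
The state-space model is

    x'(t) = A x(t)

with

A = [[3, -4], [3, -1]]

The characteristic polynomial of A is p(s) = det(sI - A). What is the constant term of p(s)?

For a 2×2 matrix, det(sI - A) = s^2 - (tr A)s + det A.
tr A = 2, det A = 9.
So p(s) = s^2 - 2s + 9.
The constant term is 9.

9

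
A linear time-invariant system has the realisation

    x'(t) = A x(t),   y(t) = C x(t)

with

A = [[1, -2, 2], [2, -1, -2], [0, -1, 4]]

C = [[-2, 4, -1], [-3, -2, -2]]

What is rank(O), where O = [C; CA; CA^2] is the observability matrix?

CA = [[6, 1, -16], [-7, 10, -10]]
CA^2 = [[8, 3, -54], [13, 14, -74]]
Observability matrix O = [C; CA; CA^2] = [[-2, 4, -1], [-3, -2, -2], [6, 1, -16], [-7, 10, -10], [8, 3, -54], [13, 14, -74]]
Take the 3×3 submatrix of O formed by rows 1, 2, 3: [[-2, 4, -1], [-3, -2, -2], [6, 1, -16]]. Its determinant is (-2)·((-2)·(-16) - (-2)·1) - 4·((-3)·(-16) - (-2)·6) + (-1)·((-3)·1 - (-2)·6) = (-2)·34 - 4·60 + (-1)·9 = -317 ≠ 0.
So rank(O) ≥ 3; since O has 3 columns, rank(O) = 3.
rank(O) = 3 = n, so the pair (A, C) is completely observable.

3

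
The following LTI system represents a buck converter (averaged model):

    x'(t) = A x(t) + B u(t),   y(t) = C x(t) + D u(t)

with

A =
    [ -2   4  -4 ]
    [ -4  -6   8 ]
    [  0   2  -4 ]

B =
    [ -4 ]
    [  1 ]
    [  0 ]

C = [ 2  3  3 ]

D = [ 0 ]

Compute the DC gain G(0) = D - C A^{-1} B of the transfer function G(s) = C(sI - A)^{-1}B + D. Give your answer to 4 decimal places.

G(0) = C(-A)^{-1}B + D = -C A^{-1} B + D.
det A = -48, so A^{-1} = (1/-48)·adj(A) = [[-1/6, -1/6, -1/6], [1/3, -1/6, -2/3], [1/6, -1/12, -7/12]]
A^{-1} B = [1/2, -3/2, -3/4]^T
C A^{-1} B = -23/4
G(0) = D - C A^{-1} B = 0 - (-23/4) = 23/4 ≈ 5.7500

5.7500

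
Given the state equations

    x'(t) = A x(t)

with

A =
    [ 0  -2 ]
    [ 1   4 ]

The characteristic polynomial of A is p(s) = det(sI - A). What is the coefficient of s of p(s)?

-4

For a 2×2 matrix, det(sI - A) = s^2 - (tr A)s + det A.
tr A = 4, det A = 2.
So p(s) = s^2 - 4s + 2.
The coefficient of s is -4.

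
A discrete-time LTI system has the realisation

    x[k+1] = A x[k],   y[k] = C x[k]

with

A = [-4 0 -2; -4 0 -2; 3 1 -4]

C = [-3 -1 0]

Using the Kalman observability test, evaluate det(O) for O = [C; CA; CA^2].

-512

CA = [[16, 0, 8]]
CA^2 = [[-40, 8, -64]]
Observability matrix O = [C; CA; CA^2] = [[-3, -1, 0], [16, 0, 8], [-40, 8, -64]]
Expanding along the first row, det(O) = (-3)·(0·(-64) - 8·8) - (-1)·(16·(-64) - 8·(-40)) + 0·(16·8 - 0·(-40)) = (-3)·(-64) - (-1)·(-704) + 0·128 = -512
Since det(O) ≠ 0, rank(O) = 3 and the system is completely observable.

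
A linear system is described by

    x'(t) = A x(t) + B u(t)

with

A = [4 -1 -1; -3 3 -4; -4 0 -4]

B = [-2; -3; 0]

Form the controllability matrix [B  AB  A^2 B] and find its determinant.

AB = [[-5], [-3], [8]]
A^2B = [[-25], [-26], [-12]]
Controllability matrix C = [B  AB  A^2B] = [[-2, -5, -25], [-3, -3, -26], [0, 8, -12]]
Expanding along the first row, det(C) = (-2)·((-3)·(-12) - (-26)·8) - (-5)·((-3)·(-12) - (-26)·0) + (-25)·((-3)·8 - (-3)·0) = (-2)·244 - (-5)·36 + (-25)·(-24) = 292
Since det(C) ≠ 0, rank(C) = 3 and the system is completely controllable.

292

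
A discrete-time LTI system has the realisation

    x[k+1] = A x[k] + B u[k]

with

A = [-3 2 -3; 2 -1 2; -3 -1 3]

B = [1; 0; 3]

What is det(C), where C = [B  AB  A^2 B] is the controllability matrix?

392

AB = [[-12], [8], [6]]
A^2B = [[34], [-20], [46]]
Controllability matrix C = [B  AB  A^2B] = [[1, -12, 34], [0, 8, -20], [3, 6, 46]]
Expanding along the first row, det(C) = 1·(8·46 - (-20)·6) - (-12)·(0·46 - (-20)·3) + 34·(0·6 - 8·3) = 1·488 - (-12)·60 + 34·(-24) = 392
Since det(C) ≠ 0, rank(C) = 3 and the system is completely controllable.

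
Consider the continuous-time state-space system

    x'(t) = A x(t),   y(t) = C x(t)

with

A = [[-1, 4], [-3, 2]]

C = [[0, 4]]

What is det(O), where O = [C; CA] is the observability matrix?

CA = [[-12, 8]]
Observability matrix O = [C; CA] = [[0, 4], [-12, 8]]
det(O) = 0·8 - 4·(-12) = 0 - (-48) = 48
Since det(O) ≠ 0, rank(O) = 2 and the system is completely observable.

48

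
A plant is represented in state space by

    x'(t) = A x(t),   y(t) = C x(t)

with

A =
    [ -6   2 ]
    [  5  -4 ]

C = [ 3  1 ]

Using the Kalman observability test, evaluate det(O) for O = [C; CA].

CA = [[-13, 2]]
Observability matrix O = [C; CA] = [[3, 1], [-13, 2]]
det(O) = 3·2 - 1·(-13) = 6 - (-13) = 19
Since det(O) ≠ 0, rank(O) = 2 and the system is completely observable.

19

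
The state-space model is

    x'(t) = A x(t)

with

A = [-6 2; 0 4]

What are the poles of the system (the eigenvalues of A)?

det(sI - A) = s^2 - (tr A)s + det A, with tr A = (-6) + 4 = -2 and det A = (-6)·4 - 2·0 = -24 - 0 = -24.
So p(s) = det(sI - A) = s^2 + 2s - 24.
Factor s^2 + 2s - 24: two numbers with sum -2 and product -24 are 4 and -6, so s^2 + 2s - 24 = (s - 4)(s + 6).
Hence p(s) = (s - 4) (s + 6), with roots -6, 4.
At least one eigenvalue has non-negative real part, so the system is not asymptotically stable.

-6, 4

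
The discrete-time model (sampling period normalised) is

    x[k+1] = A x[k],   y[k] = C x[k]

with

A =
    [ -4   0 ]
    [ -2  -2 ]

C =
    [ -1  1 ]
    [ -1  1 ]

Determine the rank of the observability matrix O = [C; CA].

1

CA = [[2, -2], [2, -2]]
Observability matrix O = [C; CA] = [[-1, 1], [-1, 1], [2, -2], [2, -2]]
Every row of O is a scalar multiple of row 1 = [-1, 1] (multipliers 1, 1, -2, -2), so the rows span a one-dimensional space.
O ≠ 0, hence rank(O) = 1.
rank(O) = 1 < n = 2, so the pair (A, C) is not completely observable.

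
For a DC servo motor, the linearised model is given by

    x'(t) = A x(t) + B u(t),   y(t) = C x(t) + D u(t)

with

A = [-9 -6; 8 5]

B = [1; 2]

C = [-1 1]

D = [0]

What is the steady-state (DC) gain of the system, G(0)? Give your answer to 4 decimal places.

14.3333

G(0) = C(-A)^{-1}B + D = -C A^{-1} B + D.
det A = 3, so A^{-1} = (1/3)·adj(A) = [[5/3, 2], [-8/3, -3]]
A^{-1} B = [17/3, -26/3]^T
C A^{-1} B = -43/3
G(0) = D - C A^{-1} B = 0 - (-43/3) = 43/3 ≈ 14.3333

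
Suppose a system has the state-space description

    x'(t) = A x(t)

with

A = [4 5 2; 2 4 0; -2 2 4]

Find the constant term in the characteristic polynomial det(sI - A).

-48

Expand det(sI - A) for the 3×3 matrix.
p(s) = s^3 - 12s^2 + 42s - 48.
(Check: constant term = det(-A) = (-1)^3 det A = -48; coefficient of s^2 = -tr A = -12.)
The constant term is -48.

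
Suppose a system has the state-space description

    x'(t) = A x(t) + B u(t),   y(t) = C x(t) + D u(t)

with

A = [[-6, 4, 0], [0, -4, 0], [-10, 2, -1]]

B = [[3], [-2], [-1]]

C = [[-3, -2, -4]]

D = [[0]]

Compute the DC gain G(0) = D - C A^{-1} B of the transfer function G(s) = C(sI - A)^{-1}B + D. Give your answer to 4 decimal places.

15.1667

G(0) = C(-A)^{-1}B + D = -C A^{-1} B + D.
det A = -24, so A^{-1} = (1/-24)·adj(A) = [[-1/6, -1/6, 0], [0, -1/4, 0], [5/3, 7/6, -1]]
A^{-1} B = [-1/6, 1/2, 11/3]^T
C A^{-1} B = -91/6
G(0) = D - C A^{-1} B = 0 - (-91/6) = 91/6 ≈ 15.1667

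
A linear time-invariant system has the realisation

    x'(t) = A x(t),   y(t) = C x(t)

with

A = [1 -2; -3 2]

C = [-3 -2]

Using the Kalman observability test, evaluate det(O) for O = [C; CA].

CA = [[3, 2]]
Observability matrix O = [C; CA] = [[-3, -2], [3, 2]]
det(O) = (-3)·2 - (-2)·3 = -6 - (-6) = 0
Since det(O) = 0, rank(O) < 2 and the system is not completely observable.

0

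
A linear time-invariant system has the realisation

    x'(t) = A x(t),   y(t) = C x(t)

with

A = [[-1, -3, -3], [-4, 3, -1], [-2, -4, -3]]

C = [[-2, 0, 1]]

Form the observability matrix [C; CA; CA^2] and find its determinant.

36

CA = [[0, 2, 3]]
CA^2 = [[-14, -6, -11]]
Observability matrix O = [C; CA; CA^2] = [[-2, 0, 1], [0, 2, 3], [-14, -6, -11]]
Expanding along the first row, det(O) = (-2)·(2·(-11) - 3·(-6)) - 0·(0·(-11) - 3·(-14)) + 1·(0·(-6) - 2·(-14)) = (-2)·(-4) - 0·42 + 1·28 = 36
Since det(O) ≠ 0, rank(O) = 3 and the system is completely observable.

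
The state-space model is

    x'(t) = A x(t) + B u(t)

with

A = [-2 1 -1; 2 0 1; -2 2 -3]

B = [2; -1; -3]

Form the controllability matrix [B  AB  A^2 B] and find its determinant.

AB = [[-2], [1], [3]]
A^2B = [[2], [-1], [-3]]
Controllability matrix C = [B  AB  A^2B] = [[2, -2, 2], [-1, 1, -1], [-3, 3, -3]]
Expanding along the first row, det(C) = 2·(1·(-3) - (-1)·3) - (-2)·((-1)·(-3) - (-1)·(-3)) + 2·((-1)·3 - 1·(-3)) = 2·0 - (-2)·0 + 2·0 = 0
Since det(C) = 0, rank(C) < 3 and the system is not completely controllable.

0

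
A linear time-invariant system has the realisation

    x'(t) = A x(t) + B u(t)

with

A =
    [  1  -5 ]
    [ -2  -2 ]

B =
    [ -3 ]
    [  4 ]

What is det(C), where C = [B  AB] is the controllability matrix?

AB = [[-23], [-2]]
Controllability matrix C = [B  AB] = [[-3, -23], [4, -2]]
det(C) = (-3)·(-2) - (-23)·4 = 6 - (-92) = 98
Since det(C) ≠ 0, rank(C) = 2 and the system is completely controllable.

98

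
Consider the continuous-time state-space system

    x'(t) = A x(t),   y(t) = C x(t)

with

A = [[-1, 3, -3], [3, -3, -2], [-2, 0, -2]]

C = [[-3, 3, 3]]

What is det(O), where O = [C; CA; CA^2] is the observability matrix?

CA = [[6, -18, -3]]
CA^2 = [[-54, 72, 24]]
Observability matrix O = [C; CA; CA^2] = [[-3, 3, 3], [6, -18, -3], [-54, 72, 24]]
Expanding along the first row, det(O) = (-3)·((-18)·24 - (-3)·72) - 3·(6·24 - (-3)·(-54)) + 3·(6·72 - (-18)·(-54)) = (-3)·(-216) - 3·(-18) + 3·(-540) = -918
Since det(O) ≠ 0, rank(O) = 3 and the system is completely observable.

-918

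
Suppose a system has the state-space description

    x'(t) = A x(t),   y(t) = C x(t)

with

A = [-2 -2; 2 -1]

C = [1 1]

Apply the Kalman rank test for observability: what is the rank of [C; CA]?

CA = [[0, -3]]
Observability matrix O = [C; CA] = [[1, 1], [0, -3]]
det(O) = 1·(-3) - 1·0 = -3 - 0 = -3 ≠ 0, so rank(O) = 2.
rank(O) = 2 = n, so the pair (A, C) is completely observable.

2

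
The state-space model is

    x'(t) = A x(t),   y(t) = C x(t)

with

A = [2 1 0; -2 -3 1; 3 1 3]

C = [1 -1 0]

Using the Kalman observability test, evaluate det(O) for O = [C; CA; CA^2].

CA = [[4, 4, -1]]
CA^2 = [[-3, -9, 1]]
Observability matrix O = [C; CA; CA^2] = [[1, -1, 0], [4, 4, -1], [-3, -9, 1]]
Expanding along the first row, det(O) = 1·(4·1 - (-1)·(-9)) - (-1)·(4·1 - (-1)·(-3)) + 0·(4·(-9) - 4·(-3)) = 1·(-5) - (-1)·1 + 0·(-24) = -4
Since det(O) ≠ 0, rank(O) = 3 and the system is completely observable.

-4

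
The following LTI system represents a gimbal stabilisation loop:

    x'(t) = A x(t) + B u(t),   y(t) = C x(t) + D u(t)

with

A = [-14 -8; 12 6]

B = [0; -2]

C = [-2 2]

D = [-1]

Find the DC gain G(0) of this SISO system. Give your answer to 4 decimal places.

-8.3333

G(0) = C(-A)^{-1}B + D = -C A^{-1} B + D.
det A = 12, so A^{-1} = (1/12)·adj(A) = [[1/2, 2/3], [-1, -7/6]]
A^{-1} B = [-4/3, 7/3]^T
C A^{-1} B = 22/3
G(0) = D - C A^{-1} B = -1 - (22/3) = -25/3 ≈ -8.3333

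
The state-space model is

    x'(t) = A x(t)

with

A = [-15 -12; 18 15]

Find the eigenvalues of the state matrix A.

-3, 3

det(sI - A) = s^2 - (tr A)s + det A, with tr A = (-15) + 15 = 0 and det A = (-15)·15 - (-12)·18 = -225 - (-216) = -9.
So p(s) = det(sI - A) = s^2 - 9.
Factor s^2 - 9: two numbers with sum 0 and product -9 are 3 and -3, so s^2 - 9 = (s - 3)(s + 3).
Hence p(s) = (s - 3) (s + 3), with roots -3, 3.
At least one eigenvalue has non-negative real part, so the system is not asymptotically stable.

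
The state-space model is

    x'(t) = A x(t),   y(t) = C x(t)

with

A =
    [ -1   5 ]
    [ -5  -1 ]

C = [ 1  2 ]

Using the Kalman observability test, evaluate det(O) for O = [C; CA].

CA = [[-11, 3]]
Observability matrix O = [C; CA] = [[1, 2], [-11, 3]]
det(O) = 1·3 - 2·(-11) = 3 - (-22) = 25
Since det(O) ≠ 0, rank(O) = 2 and the system is completely observable.

25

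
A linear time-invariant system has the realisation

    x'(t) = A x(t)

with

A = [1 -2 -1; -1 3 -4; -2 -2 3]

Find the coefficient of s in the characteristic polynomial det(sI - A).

3

Expand det(sI - A) for the 3×3 matrix.
p(s) = s^3 - 7s^2 + 3s + 29.
(Check: constant term = det(-A) = (-1)^3 det A = 29; coefficient of s^2 = -tr A = -7.)
The coefficient of s is 3.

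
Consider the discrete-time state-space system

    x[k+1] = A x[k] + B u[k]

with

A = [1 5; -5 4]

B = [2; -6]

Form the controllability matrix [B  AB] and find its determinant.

AB = [[-28], [-34]]
Controllability matrix C = [B  AB] = [[2, -28], [-6, -34]]
det(C) = 2·(-34) - (-28)·(-6) = -68 - 168 = -236
Since det(C) ≠ 0, rank(C) = 2 and the system is completely controllable.

-236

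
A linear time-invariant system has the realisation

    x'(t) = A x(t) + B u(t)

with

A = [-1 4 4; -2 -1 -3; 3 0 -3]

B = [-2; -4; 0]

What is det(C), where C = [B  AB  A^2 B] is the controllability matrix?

1800

AB = [[-14], [8], [-6]]
A^2B = [[22], [38], [-24]]
Controllability matrix C = [B  AB  A^2B] = [[-2, -14, 22], [-4, 8, 38], [0, -6, -24]]
Expanding along the first row, det(C) = (-2)·(8·(-24) - 38·(-6)) - (-14)·((-4)·(-24) - 38·0) + 22·((-4)·(-6) - 8·0) = (-2)·36 - (-14)·96 + 22·24 = 1800
Since det(C) ≠ 0, rank(C) = 3 and the system is completely controllable.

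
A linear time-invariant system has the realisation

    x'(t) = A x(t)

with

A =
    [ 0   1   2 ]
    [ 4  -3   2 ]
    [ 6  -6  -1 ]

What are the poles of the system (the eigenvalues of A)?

-4, -1, 1

det(sI - A) = s^3 - (tr A)s^2 + (M11 + M22 + M33)s - det A, where Mii is the 2×2 principal minor of A obtained by deleting row i and column i.
tr A = 0 + (-3) + (-1) = -4; M11 = (-3)·(-1) - 2·(-6) = 3 - (-12) = 15; M22 = 0·(-1) - 2·6 = 0 - 12 = -12; M33 = 0·(-3) - 1·4 = 0 - 4 = -4; sum of minors = -1.
det A = 0·((-3)·(-1) - 2·(-6)) - 1·(4·(-1) - 2·6) + 2·(4·(-6) - (-3)·6) = 0·15 - 1·(-16) + 2·(-6) = 4.
So p(s) = det(sI - A) = s^3 + 4s^2 - s - 4.
Rational-root test: any integer root divides -4. Testing small divisors, s = -1 works: p(-1) = -1 + 4 + 1 + (-4) = 0, so (s + 1) is a factor.
Dividing, p(s) = (s + 1)(s^2 + 3s - 4).
Factor s^2 + 3s - 4: two numbers with sum -3 and product -4 are 1 and -4, so s^2 + 3s - 4 = (s - 1)(s + 4).
Hence p(s) = (s - 1) (s + 1) (s + 4), with roots -4, -1, 1.
At least one eigenvalue has non-negative real part, so the system is not asymptotically stable.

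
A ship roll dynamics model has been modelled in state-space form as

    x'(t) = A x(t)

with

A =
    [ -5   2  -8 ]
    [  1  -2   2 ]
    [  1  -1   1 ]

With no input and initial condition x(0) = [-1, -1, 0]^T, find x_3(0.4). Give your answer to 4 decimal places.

det(sI - A) = s^3 - (tr A)s^2 + (M11 + M22 + M33)s - det A, where Mii is the 2×2 principal minor of A obtained by deleting row i and column i.
tr A = (-5) + (-2) + 1 = -6; M11 = (-2)·1 - 2·(-1) = -2 - (-2) = 0; M22 = (-5)·1 - (-8)·1 = -5 - (-8) = 3; M33 = (-5)·(-2) - 2·1 = 10 - 2 = 8; sum of minors = 11.
det A = (-5)·((-2)·1 - 2·(-1)) - 2·(1·1 - 2·1) + (-8)·(1·(-1) - (-2)·1) = (-5)·0 - 2·(-1) + (-8)·1 = -6.
So p(s) = det(sI - A) = s^3 + 6s^2 + 11s + 6.
Rational-root test: any integer root divides 6. Testing small divisors, s = -1 works: p(-1) = -1 + 6 + (-11) + 6 = 0, so (s + 1) is a factor.
Dividing, p(s) = (s + 1)(s^2 + 5s + 6).
Factor s^2 + 5s + 6: two numbers with sum -5 and product 6 are -2 and -3, so s^2 + 5s + 6 = (s + 2)(s + 3).
Hence p(s) = (s + 1) (s + 2) (s + 3), with roots -3, -2, -1.
The eigenvalues -3, -2, -1 are distinct and real, so A is diagonalisable and x(t) = e^{At} x(0) = V diag(e^{λ_i t}) V^{-1} x(0), where the columns of V are the eigenvectors.
λ = -3: A - (-3)I = [[-2, 2, -8], [1, 1, 2], [1, -1, 4]]. v must be orthogonal to every row; (row 1) × (row 2) = [12, -4, -4], so take v_1 = [3, -1, -1]^T.
λ = -2: A - (-2)I = [[-3, 2, -8], [1, 0, 2], [1, -1, 3]]. v must be orthogonal to every row; (row 1) × (row 2) = [4, -2, -2], so take v_2 = [-2, 1, 1]^T.
λ = -1: A - (-1)I = [[-4, 2, -8], [1, -1, 2], [1, -1, 2]]. v must be orthogonal to every row; (row 1) × (row 2) = [-4, 0, 2], so take v_3 = [-2, 0, 1]^T.
V = [v_1 v_2 v_3] = [[3, -2, -2], [-1, 1, 0], [-1, 1, 1]] has det V = 1, so V^{-1} = adj(V)/det V = [[1, 0, 2], [1, 1, 2], [0, -1, 1]].
Modal coordinates z(0) = V^{-1} x(0): 1·(-1) + 0·(-1) + 2·0 = -1; 1·(-1) + 1·(-1) + 2·0 = -2; 0·(-1) + (-1)·(-1) + 1·0 = 1; so z(0) = [-1, -2, 1]^T.
x_3(t) = Σ_i (v_i)_3 · z_i(0) · e^{λ_i t} (row 3 of V times the modal terms).
x_3(0.4) = (-1)·(-1)·e^{-3·0.4} + 1·(-2)·e^{-2·0.4} + 1·1·e^{-1·0.4} = 1·0.301194 + (-2)·0.449329 + 1·0.670320 = 0.0729.

0.0729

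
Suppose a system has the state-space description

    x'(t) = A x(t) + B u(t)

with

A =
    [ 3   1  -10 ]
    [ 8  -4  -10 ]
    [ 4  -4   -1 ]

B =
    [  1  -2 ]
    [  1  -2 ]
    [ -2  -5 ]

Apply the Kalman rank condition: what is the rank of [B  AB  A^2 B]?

AB = [[24, 42], [24, 42], [2, 5]]
A^2B = [[76, 118], [76, 118], [-2, -5]]
Controllability matrix C = [B  AB  A^2B] = [[1, -2, 24, 42, 76, 118], [1, -2, 24, 42, 76, 118], [-2, -5, 2, 5, -2, -5]]
The rows r1, r2, r3 of C are linearly dependent: -r1 + r2 = 0 (check each entry), so rank(C) ≤ 2.
The 2×2 minor from rows 1, 3, columns 1, 2 is 1·(-5) - (-2)·(-2) = -5 - 4 = -9 ≠ 0, so rank(C) = 2.
rank(C) = 2 < n = 3, so the pair (A, B) is not completely controllable.

2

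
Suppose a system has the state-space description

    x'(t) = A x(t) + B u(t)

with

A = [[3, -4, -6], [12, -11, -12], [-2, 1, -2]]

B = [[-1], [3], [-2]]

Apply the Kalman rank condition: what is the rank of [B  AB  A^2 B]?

2

AB = [[-3], [-21], [9]]
A^2B = [[21], [87], [-33]]
Controllability matrix C = [B  AB  A^2B] = [[-1, -3, 21], [3, -21, 87], [-2, 9, -33]]
The rows r1, r2, r3 of C are linearly dependent: -r1 + r2 + 2·r3 = 0 (check each entry), so rank(C) ≤ 2.
The 2×2 minor from rows 1, 2, columns 1, 2 is (-1)·(-21) - (-3)·3 = 21 - (-9) = 30 ≠ 0, so rank(C) = 2.
rank(C) = 2 < n = 3, so the pair (A, B) is not completely controllable.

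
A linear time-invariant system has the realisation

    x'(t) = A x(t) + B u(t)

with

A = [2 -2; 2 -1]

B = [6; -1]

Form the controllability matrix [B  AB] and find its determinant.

AB = [[14], [13]]
Controllability matrix C = [B  AB] = [[6, 14], [-1, 13]]
det(C) = 6·13 - 14·(-1) = 78 - (-14) = 92
Since det(C) ≠ 0, rank(C) = 2 and the system is completely controllable.

92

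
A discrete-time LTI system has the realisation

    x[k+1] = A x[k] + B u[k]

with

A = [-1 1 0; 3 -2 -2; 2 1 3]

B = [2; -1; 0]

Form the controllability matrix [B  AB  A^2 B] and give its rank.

AB = [[-3], [8], [3]]
A^2B = [[11], [-31], [11]]
Controllability matrix C = [B  AB  A^2B] = [[2, -3, 11], [-1, 8, -31], [0, 3, 11]]
det(C) = 2·(8·11 - (-31)·3) - (-3)·((-1)·11 - (-31)·0) + 11·((-1)·3 - 8·0) = 2·181 - (-3)·(-11) + 11·(-3) = 296 ≠ 0, so rank(C) = 3.
rank(C) = 3 = n, so the pair (A, B) is completely controllable.

3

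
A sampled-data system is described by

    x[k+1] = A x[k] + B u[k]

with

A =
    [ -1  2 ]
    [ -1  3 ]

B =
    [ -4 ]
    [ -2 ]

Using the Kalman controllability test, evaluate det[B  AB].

8

AB = [[0], [-2]]
Controllability matrix C = [B  AB] = [[-4, 0], [-2, -2]]
det(C) = (-4)·(-2) - 0·(-2) = 8 - 0 = 8
Since det(C) ≠ 0, rank(C) = 2 and the system is completely controllable.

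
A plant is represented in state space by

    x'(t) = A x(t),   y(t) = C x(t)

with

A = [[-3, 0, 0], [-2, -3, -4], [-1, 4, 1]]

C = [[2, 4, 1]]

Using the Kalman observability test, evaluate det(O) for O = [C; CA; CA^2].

CA = [[-15, -8, -15]]
CA^2 = [[76, -36, 17]]
Observability matrix O = [C; CA; CA^2] = [[2, 4, 1], [-15, -8, -15], [76, -36, 17]]
Expanding along the first row, det(O) = 2·((-8)·17 - (-15)·(-36)) - 4·((-15)·17 - (-15)·76) + 1·((-15)·(-36) - (-8)·76) = 2·(-676) - 4·885 + 1·1148 = -3744
Since det(O) ≠ 0, rank(O) = 3 and the system is completely observable.

-3744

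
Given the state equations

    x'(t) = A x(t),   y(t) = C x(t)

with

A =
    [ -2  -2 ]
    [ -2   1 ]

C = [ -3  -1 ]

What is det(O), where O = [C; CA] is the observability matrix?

-7

CA = [[8, 5]]
Observability matrix O = [C; CA] = [[-3, -1], [8, 5]]
det(O) = (-3)·5 - (-1)·8 = -15 - (-8) = -7
Since det(O) ≠ 0, rank(O) = 2 and the system is completely observable.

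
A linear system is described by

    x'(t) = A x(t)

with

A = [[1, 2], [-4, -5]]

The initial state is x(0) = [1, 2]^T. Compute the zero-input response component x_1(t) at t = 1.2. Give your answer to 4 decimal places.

det(sI - A) = s^2 - (tr A)s + det A, with tr A = 1 + (-5) = -4 and det A = 1·(-5) - 2·(-4) = -5 - (-8) = 3.
So p(s) = det(sI - A) = s^2 + 4s + 3.
Factor s^2 + 4s + 3: two numbers with sum -4 and product 3 are -1 and -3, so s^2 + 4s + 3 = (s + 1)(s + 3).
Hence p(s) = (s + 1) (s + 3), with roots -3, -1.
The eigenvalues -3, -1 are distinct and real, so A is diagonalisable and x(t) = e^{At} x(0) = V diag(e^{λ_i t}) V^{-1} x(0), where the columns of V are the eigenvectors.
λ = -3: A - (-3)I = [[4, 2], [-4, -2]]. Row 1 gives 4·v1 + 2·v2 = 0, so take v_1 = [1, -2]^T.
λ = -1: A - (-1)I = [[2, 2], [-4, -4]]. Row 1 gives 2·v1 + 2·v2 = 0, so take v_2 = [1, -1]^T.
V = [v_1 v_2] = [[1, 1], [-2, -1]] has det V = 1, so V^{-1} = adj(V)/det V = [[-1, -1], [2, 1]].
Modal coordinates z(0) = V^{-1} x(0): (-1)·1 + (-1)·2 = -3; 2·1 + 1·2 = 4; so z(0) = [-3, 4]^T.
x_1(t) = Σ_i (v_i)_1 · z_i(0) · e^{λ_i t} (row 1 of V times the modal terms).
x_1(1.2) = 1·(-3)·e^{-3·1.2} + 1·4·e^{-1·1.2} = (-3)·0.027324 + 4·0.301194 = 1.1228.

1.1228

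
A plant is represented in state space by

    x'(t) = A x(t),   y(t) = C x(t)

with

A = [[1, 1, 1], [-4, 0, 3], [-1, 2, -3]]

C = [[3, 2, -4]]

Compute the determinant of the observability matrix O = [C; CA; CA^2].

-1436

CA = [[-1, -5, 21]]
CA^2 = [[-2, 41, -79]]
Observability matrix O = [C; CA; CA^2] = [[3, 2, -4], [-1, -5, 21], [-2, 41, -79]]
Expanding along the first row, det(O) = 3·((-5)·(-79) - 21·41) - 2·((-1)·(-79) - 21·(-2)) + (-4)·((-1)·41 - (-5)·(-2)) = 3·(-466) - 2·121 + (-4)·(-51) = -1436
Since det(O) ≠ 0, rank(O) = 3 and the system is completely observable.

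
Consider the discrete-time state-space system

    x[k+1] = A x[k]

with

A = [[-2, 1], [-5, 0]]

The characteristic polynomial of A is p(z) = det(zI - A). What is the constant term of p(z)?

5

For a 2×2 matrix, det(zI - A) = z^2 - (tr A)z + det A.
tr A = -2, det A = 5.
So p(z) = z^2 + 2z + 5.
The constant term is 5.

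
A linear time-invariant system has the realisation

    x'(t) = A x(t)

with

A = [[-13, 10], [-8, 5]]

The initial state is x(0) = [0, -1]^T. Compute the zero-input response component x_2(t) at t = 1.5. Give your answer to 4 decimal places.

det(sI - A) = s^2 - (tr A)s + det A, with tr A = (-13) + 5 = -8 and det A = (-13)·5 - 10·(-8) = -65 - (-80) = 15.
So p(s) = det(sI - A) = s^2 + 8s + 15.
Factor s^2 + 8s + 15: two numbers with sum -8 and product 15 are -3 and -5, so s^2 + 8s + 15 = (s + 3)(s + 5).
Hence p(s) = (s + 3) (s + 5), with roots -5, -3.
The eigenvalues -5, -3 are distinct and real, so A is diagonalisable and x(t) = e^{At} x(0) = V diag(e^{λ_i t}) V^{-1} x(0), where the columns of V are the eigenvectors.
λ = -5: A - (-5)I = [[-8, 10], [-8, 10]]. Row 1 gives (-8)·v1 + 10·v2 = 0, so take v_1 = [-5, -4]^T.
λ = -3: A - (-3)I = [[-10, 10], [-8, 8]]. Row 1 gives (-10)·v1 + 10·v2 = 0, so take v_2 = [1, 1]^T.
V = [v_1 v_2] = [[-5, 1], [-4, 1]] has det V = -1, so V^{-1} = adj(V)/det V = [[-1, 1], [-4, 5]].
Modal coordinates z(0) = V^{-1} x(0): (-1)·0 + 1·(-1) = -1; (-4)·0 + 5·(-1) = -5; so z(0) = [-1, -5]^T.
x_2(t) = Σ_i (v_i)_2 · z_i(0) · e^{λ_i t} (row 2 of V times the modal terms).
x_2(1.5) = (-4)·(-1)·e^{-5·1.5} + 1·(-5)·e^{-3·1.5} = 4·0.000553 + (-5)·0.011109 = -0.0533.

-0.0533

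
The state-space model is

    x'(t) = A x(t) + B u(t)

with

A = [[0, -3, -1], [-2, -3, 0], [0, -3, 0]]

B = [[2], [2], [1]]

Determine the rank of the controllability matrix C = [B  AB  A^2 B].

3

AB = [[-7], [-10], [-6]]
A^2B = [[36], [44], [30]]
Controllability matrix C = [B  AB  A^2B] = [[2, -7, 36], [2, -10, 44], [1, -6, 30]]
det(C) = 2·((-10)·30 - 44·(-6)) - (-7)·(2·30 - 44·1) + 36·(2·(-6) - (-10)·1) = 2·(-36) - (-7)·16 + 36·(-2) = -32 ≠ 0, so rank(C) = 3.
rank(C) = 3 = n, so the pair (A, B) is completely controllable.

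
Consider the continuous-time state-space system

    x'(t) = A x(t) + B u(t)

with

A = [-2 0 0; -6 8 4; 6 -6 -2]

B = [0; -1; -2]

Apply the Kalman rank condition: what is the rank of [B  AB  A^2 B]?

AB = [[0], [-16], [10]]
A^2B = [[0], [-88], [76]]
Controllability matrix C = [B  AB  A^2B] = [[0, 0, 0], [-1, -16, -88], [-2, 10, 76]]
Row 1 of C is identically zero, so rank(C) ≤ 2.
The 2×2 minor from rows 2, 3, columns 1, 2 is (-1)·10 - (-16)·(-2) = -10 - 32 = -42 ≠ 0, so rank(C) = 2.
rank(C) = 2 < n = 3, so the pair (A, B) is not completely controllable.

2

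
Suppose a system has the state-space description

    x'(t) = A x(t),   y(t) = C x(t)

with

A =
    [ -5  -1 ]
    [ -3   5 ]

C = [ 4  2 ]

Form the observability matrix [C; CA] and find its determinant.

CA = [[-26, 6]]
Observability matrix O = [C; CA] = [[4, 2], [-26, 6]]
det(O) = 4·6 - 2·(-26) = 24 - (-52) = 76
Since det(O) ≠ 0, rank(O) = 2 and the system is completely observable.

76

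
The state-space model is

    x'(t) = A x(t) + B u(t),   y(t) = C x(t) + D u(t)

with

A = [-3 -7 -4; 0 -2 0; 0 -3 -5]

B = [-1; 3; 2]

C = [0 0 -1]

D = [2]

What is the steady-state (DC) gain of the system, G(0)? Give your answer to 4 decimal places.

G(0) = C(-A)^{-1}B + D = -C A^{-1} B + D.
det A = -30, so A^{-1} = (1/-30)·adj(A) = [[-1/3, 23/30, 4/15], [0, -1/2, 0], [0, 3/10, -1/5]]
A^{-1} B = [19/6, -3/2, 1/2]^T
C A^{-1} B = -1/2
G(0) = D - C A^{-1} B = 2 - (-1/2) = 5/2 ≈ 2.5000

2.5000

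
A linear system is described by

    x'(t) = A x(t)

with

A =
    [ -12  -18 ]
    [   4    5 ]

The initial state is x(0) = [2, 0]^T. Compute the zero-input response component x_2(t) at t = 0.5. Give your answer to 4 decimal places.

0.7024

det(sI - A) = s^2 - (tr A)s + det A, with tr A = (-12) + 5 = -7 and det A = (-12)·5 - (-18)·4 = -60 - (-72) = 12.
So p(s) = det(sI - A) = s^2 + 7s + 12.
Factor s^2 + 7s + 12: two numbers with sum -7 and product 12 are -3 and -4, so s^2 + 7s + 12 = (s + 3)(s + 4).
Hence p(s) = (s + 3) (s + 4), with roots -4, -3.
The eigenvalues -4, -3 are distinct and real, so A is diagonalisable and x(t) = e^{At} x(0) = V diag(e^{λ_i t}) V^{-1} x(0), where the columns of V are the eigenvectors.
λ = -4: A - (-4)I = [[-8, -18], [4, 9]]. Row 1 gives (-8)·v1 + (-18)·v2 = 0, so take v_1 = [-9, 4]^T.
λ = -3: A - (-3)I = [[-9, -18], [4, 8]]. Row 1 gives (-9)·v1 + (-18)·v2 = 0, so take v_2 = [2, -1]^T.
V = [v_1 v_2] = [[-9, 2], [4, -1]] has det V = 1, so V^{-1} = adj(V)/det V = [[-1, -2], [-4, -9]].
Modal coordinates z(0) = V^{-1} x(0): (-1)·2 + (-2)·0 = -2; (-4)·2 + (-9)·0 = -8; so z(0) = [-2, -8]^T.
x_2(t) = Σ_i (v_i)_2 · z_i(0) · e^{λ_i t} (row 2 of V times the modal terms).
x_2(0.5) = 4·(-2)·e^{-4·0.5} + (-1)·(-8)·e^{-3·0.5} = (-8)·0.135335 + 8·0.223130 = 0.7024.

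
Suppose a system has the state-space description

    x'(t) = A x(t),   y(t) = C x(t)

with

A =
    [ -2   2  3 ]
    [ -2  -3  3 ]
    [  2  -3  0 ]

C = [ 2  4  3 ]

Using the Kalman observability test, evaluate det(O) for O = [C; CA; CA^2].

CA = [[-6, -17, 18]]
CA^2 = [[82, -15, -69]]
Observability matrix O = [C; CA; CA^2] = [[2, 4, 3], [-6, -17, 18], [82, -15, -69]]
Expanding along the first row, det(O) = 2·((-17)·(-69) - 18·(-15)) - 4·((-6)·(-69) - 18·82) + 3·((-6)·(-15) - (-17)·82) = 2·1443 - 4·(-1062) + 3·1484 = 11586
Since det(O) ≠ 0, rank(O) = 3 and the system is completely observable.

11586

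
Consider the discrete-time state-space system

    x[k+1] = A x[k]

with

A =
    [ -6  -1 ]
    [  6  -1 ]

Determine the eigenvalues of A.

det(zI - A) = z^2 - (tr A)z + det A, with tr A = (-6) + (-1) = -7 and det A = (-6)·(-1) - (-1)·6 = 6 - (-6) = 12.
So p(z) = det(zI - A) = z^2 + 7z + 12.
Factor z^2 + 7z + 12: two numbers with sum -7 and product 12 are -3 and -4, so z^2 + 7z + 12 = (z + 3)(z + 4).
Hence p(z) = (z + 3) (z + 4), with roots -4, -3.

-4, -3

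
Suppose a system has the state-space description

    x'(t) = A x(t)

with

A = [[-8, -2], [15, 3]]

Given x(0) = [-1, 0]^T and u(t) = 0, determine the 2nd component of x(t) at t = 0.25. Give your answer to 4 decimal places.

-2.0125

det(sI - A) = s^2 - (tr A)s + det A, with tr A = (-8) + 3 = -5 and det A = (-8)·3 - (-2)·15 = -24 - (-30) = 6.
So p(s) = det(sI - A) = s^2 + 5s + 6.
Factor s^2 + 5s + 6: two numbers with sum -5 and product 6 are -2 and -3, so s^2 + 5s + 6 = (s + 2)(s + 3).
Hence p(s) = (s + 2) (s + 3), with roots -3, -2.
The eigenvalues -3, -2 are distinct and real, so A is diagonalisable and x(t) = e^{At} x(0) = V diag(e^{λ_i t}) V^{-1} x(0), where the columns of V are the eigenvectors.
λ = -3: A - (-3)I = [[-5, -2], [15, 6]]. Row 1 gives (-5)·v1 + (-2)·v2 = 0, so take v_1 = [2, -5]^T.
λ = -2: A - (-2)I = [[-6, -2], [15, 5]]. Row 1 gives (-6)·v1 + (-2)·v2 = 0, so take v_2 = [-1, 3]^T.
V = [v_1 v_2] = [[2, -1], [-5, 3]] has det V = 1, so V^{-1} = adj(V)/det V = [[3, 1], [5, 2]].
Modal coordinates z(0) = V^{-1} x(0): 3·(-1) + 1·0 = -3; 5·(-1) + 2·0 = -5; so z(0) = [-3, -5]^T.
x_2(t) = Σ_i (v_i)_2 · z_i(0) · e^{λ_i t} (row 2 of V times the modal terms).
x_2(0.25) = (-5)·(-3)·e^{-3·0.25} + 3·(-5)·e^{-2·0.25} = 15·0.472367 + (-15)·0.606531 = -2.0125.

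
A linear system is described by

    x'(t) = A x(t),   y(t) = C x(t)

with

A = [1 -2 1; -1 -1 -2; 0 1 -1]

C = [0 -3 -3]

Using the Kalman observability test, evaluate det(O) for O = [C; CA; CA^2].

CA = [[3, 0, 9]]
CA^2 = [[3, 3, -6]]
Observability matrix O = [C; CA; CA^2] = [[0, -3, -3], [3, 0, 9], [3, 3, -6]]
Expanding along the first row, det(O) = 0·(0·(-6) - 9·3) - (-3)·(3·(-6) - 9·3) + (-3)·(3·3 - 0·3) = 0·(-27) - (-3)·(-45) + (-3)·9 = -162
Since det(O) ≠ 0, rank(O) = 3 and the system is completely observable.

-162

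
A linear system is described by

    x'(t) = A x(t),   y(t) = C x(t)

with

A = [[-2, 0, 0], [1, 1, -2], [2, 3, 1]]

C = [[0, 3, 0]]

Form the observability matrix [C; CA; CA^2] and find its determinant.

378

CA = [[3, 3, -6]]
CA^2 = [[-15, -15, -12]]
Observability matrix O = [C; CA; CA^2] = [[0, 3, 0], [3, 3, -6], [-15, -15, -12]]
Expanding along the first row, det(O) = 0·(3·(-12) - (-6)·(-15)) - 3·(3·(-12) - (-6)·(-15)) + 0·(3·(-15) - 3·(-15)) = 0·(-126) - 3·(-126) + 0·0 = 378
Since det(O) ≠ 0, rank(O) = 3 and the system is completely observable.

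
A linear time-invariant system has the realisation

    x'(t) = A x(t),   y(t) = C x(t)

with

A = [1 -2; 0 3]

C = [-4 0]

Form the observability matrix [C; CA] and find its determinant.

CA = [[-4, 8]]
Observability matrix O = [C; CA] = [[-4, 0], [-4, 8]]
det(O) = (-4)·8 - 0·(-4) = -32 - 0 = -32
Since det(O) ≠ 0, rank(O) = 2 and the system is completely observable.

-32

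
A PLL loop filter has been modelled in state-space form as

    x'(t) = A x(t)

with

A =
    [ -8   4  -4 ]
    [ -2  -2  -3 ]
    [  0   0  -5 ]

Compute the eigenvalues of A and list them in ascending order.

-6, -5, -4

det(sI - A) = s^3 - (tr A)s^2 + (M11 + M22 + M33)s - det A, where Mii is the 2×2 principal minor of A obtained by deleting row i and column i.
tr A = (-8) + (-2) + (-5) = -15; M11 = (-2)·(-5) - (-3)·0 = 10 - 0 = 10; M22 = (-8)·(-5) - (-4)·0 = 40 - 0 = 40; M33 = (-8)·(-2) - 4·(-2) = 16 - (-8) = 24; sum of minors = 74.
det A = (-8)·((-2)·(-5) - (-3)·0) - 4·((-2)·(-5) - (-3)·0) + (-4)·((-2)·0 - (-2)·0) = (-8)·10 - 4·10 + (-4)·0 = -120.
So p(s) = det(sI - A) = s^3 + 15s^2 + 74s + 120.
Rational-root test: any integer root divides 120. Testing small divisors, s = -4 works: p(-4) = -64 + 240 + (-296) + 120 = 0, so (s + 4) is a factor.
Dividing, p(s) = (s + 4)(s^2 + 11s + 30).
Factor s^2 + 11s + 30: two numbers with sum -11 and product 30 are -5 and -6, so s^2 + 11s + 30 = (s + 5)(s + 6).
Hence p(s) = (s + 4) (s + 5) (s + 6), with roots -6, -5, -4.
All eigenvalues have negative real part, so the system is asymptotically stable.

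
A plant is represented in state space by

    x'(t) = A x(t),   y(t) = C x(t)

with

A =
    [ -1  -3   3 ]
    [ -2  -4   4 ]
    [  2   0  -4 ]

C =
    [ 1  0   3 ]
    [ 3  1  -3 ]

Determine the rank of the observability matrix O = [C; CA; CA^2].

3

CA = [[5, -3, -9], [-11, -13, 25]]
CA^2 = [[-17, -3, 39], [87, 85, -185]]
Observability matrix O = [C; CA; CA^2] = [[1, 0, 3], [3, 1, -3], [5, -3, -9], [-11, -13, 25], [-17, -3, 39], [87, 85, -185]]
Take the 3×3 submatrix of O formed by rows 1, 2, 3: [[1, 0, 3], [3, 1, -3], [5, -3, -9]]. Its determinant is 1·(1·(-9) - (-3)·(-3)) - 0·(3·(-9) - (-3)·5) + 3·(3·(-3) - 1·5) = 1·(-18) - 0·(-12) + 3·(-14) = -60 ≠ 0.
So rank(O) ≥ 3; since O has 3 columns, rank(O) = 3.
rank(O) = 3 = n, so the pair (A, C) is completely observable.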